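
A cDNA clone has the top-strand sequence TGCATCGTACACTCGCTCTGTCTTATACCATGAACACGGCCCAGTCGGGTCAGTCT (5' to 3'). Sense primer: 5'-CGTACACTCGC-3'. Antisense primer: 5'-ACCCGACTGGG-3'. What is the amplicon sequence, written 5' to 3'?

Scanning the template, CGTACACTCGC occurs at positions 6–16; this primer anneals to the bottom strand there with its 3' end pointing downstream.
Reverse complement of the reverse primer: CCCAGTCGGGT. This occurs on the top strand at positions 40–50.
The product is the template from position 6 through 50 (45 bp).

5'-CGTACACTCGCTCTGTCTTATACCATGAACACGGCCCAGTCGGGT-3'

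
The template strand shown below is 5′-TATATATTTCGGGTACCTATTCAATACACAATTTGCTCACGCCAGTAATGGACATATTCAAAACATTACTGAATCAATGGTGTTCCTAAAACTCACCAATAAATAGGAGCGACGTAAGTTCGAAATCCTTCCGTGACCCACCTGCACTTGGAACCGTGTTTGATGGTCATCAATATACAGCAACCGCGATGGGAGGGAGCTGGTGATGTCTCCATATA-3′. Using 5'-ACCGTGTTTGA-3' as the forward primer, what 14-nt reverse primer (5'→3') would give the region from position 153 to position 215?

5'-ATGGAGACATCACC-3'

The product's 3' end on the top strand is position 215.
The reverse primer anneals to the top strand over positions 202–215, i.e. to GGTGATGTCTCCAT.
Its sequence written 5'→3' is the reverse complement: ATGGAGACATCACC.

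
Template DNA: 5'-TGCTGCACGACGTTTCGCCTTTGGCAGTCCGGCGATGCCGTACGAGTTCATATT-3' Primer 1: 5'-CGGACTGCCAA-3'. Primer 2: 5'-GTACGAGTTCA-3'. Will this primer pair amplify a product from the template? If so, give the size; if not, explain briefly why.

No product — the primers' 3' ends point away from each other.

Primer 1 (CGGACTGCCAA) has reverse complement TTGGCAGTCCG, which matches the top strand at positions 21–31; primer 1 anneals to the top strand there with its 3' end pointing upstream toward position 21.
Primer 2 (GTACGAGTTCA) matches the top strand directly at positions 40–50; it anneals to the bottom strand with its 3' end pointing downstream toward position 50.
The 3' ends diverge (primer 1 extends toward position 1, primer 2 toward position 54), so the primers never converge on a shared product.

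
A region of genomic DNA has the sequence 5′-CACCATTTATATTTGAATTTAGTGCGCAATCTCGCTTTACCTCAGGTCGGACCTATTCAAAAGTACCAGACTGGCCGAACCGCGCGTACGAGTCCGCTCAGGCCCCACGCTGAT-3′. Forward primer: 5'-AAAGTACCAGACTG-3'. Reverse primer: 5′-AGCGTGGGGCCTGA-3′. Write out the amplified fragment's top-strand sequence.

5'-AAAGTACCAGACTGGCCGAACCGCGCGTACGAGTCCGCTCAGGCCCCACGCT-3'

The forward primer matches the template at positions 60–73.
Reverse complement of the reverse primer: TCAGGCCCCACGCT. This occurs on the top strand at positions 98–111.
The product is the template from position 60 through 111 (52 bp).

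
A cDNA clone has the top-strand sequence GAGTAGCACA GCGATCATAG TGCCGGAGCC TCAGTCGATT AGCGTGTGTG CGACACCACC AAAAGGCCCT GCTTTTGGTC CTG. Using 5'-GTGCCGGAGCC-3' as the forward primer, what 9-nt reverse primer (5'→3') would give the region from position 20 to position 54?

The product's 3' end on the top strand is position 54.
The reverse primer anneals to the top strand over positions 46–54, i.e. to GTGTGCGAC.
Its sequence written 5'→3' is the reverse complement: GTCGCACAC.

5'-GTCGCACAC-3'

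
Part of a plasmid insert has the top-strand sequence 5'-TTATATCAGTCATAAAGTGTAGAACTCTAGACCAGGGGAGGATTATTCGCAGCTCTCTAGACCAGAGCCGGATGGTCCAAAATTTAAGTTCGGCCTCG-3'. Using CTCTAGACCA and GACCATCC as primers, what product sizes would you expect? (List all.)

The forward primer CTCTAGACCA matches the top strand at positions 25–34, 55–64.
The reverse primer's reverse complement is GGATGGTC, matching at positions 70–77.
Each forward site pairs with the reverse site to give a product ending at position 77: sizes 53, 23 bp.

53 bp, 23 bp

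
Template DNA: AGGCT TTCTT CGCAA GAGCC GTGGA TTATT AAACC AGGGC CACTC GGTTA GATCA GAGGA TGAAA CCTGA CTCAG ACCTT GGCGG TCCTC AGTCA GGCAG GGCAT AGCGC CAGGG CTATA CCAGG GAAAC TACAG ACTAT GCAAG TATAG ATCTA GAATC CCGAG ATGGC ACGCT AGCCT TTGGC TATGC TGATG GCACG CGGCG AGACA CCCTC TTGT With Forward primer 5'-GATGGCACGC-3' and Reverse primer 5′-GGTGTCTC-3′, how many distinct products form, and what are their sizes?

Two products: 48 bp, 21 bp

The forward primer GATGGCACGC matches the top strand at positions 165–174, 192–201.
The reverse primer's reverse complement is GAGACACC, matching at positions 205–212.
Each forward site pairs with the reverse site to give a product ending at position 212: sizes 48, 21 bp.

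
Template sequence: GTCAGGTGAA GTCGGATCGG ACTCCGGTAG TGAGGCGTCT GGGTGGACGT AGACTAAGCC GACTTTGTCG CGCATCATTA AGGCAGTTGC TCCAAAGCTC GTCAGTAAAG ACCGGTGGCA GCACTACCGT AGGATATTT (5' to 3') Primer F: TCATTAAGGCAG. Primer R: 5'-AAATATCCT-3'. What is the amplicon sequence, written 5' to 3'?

The forward primer matches the template at positions 75–86.
The reverse primer's reverse complement is AGGATATTT, which matches the template at positions 131–139.
The product is the template from position 75 through 139 (65 bp).

5'-TCATTAAGGCAGTTGCTCCAAAGCTCGTCAGTAAAGACCGGTGGCAGCACTACCGTAGGATATTT-3'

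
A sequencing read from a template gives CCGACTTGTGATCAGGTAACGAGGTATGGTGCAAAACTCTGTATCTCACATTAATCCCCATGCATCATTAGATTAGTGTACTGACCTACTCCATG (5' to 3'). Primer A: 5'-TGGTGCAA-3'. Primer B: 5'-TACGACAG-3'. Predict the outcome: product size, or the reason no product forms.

Primer B (TACGACAG) does not match the top strand, and its reverse complement CTGTCGTA does not match either.
With no annealing site for primer B, no amplification occurs.

No product — primer B has no binding site in the template.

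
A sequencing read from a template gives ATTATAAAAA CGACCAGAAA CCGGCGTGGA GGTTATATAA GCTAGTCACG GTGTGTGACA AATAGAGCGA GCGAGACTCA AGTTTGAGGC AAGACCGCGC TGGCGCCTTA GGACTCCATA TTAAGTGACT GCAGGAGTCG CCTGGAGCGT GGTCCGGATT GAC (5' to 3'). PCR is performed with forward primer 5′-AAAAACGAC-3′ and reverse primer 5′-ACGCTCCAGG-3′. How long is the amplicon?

Forward primer AAAAACGAC is found on the top strand at positions 6–14.
Taking the reverse complement of ACGCTCCAGG gives CCTGGAGCGT, found at positions 141–150 on the template; the primer anneals here to the top strand with its 3' end pointing upstream.
Amplicon spans positions 6–150: 145 bp.

145 bp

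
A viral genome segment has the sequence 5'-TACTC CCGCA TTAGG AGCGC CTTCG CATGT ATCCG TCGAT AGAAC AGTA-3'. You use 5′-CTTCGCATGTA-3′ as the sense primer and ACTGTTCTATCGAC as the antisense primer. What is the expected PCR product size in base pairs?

The forward primer matches the template at positions 21–31.
The reverse primer's reverse complement is GTCGATAGAACAGT, which matches the template at positions 35–48.
The product runs from position 21 to position 48, so its length is 48 − 21 + 1 = 28 bp.

28 bp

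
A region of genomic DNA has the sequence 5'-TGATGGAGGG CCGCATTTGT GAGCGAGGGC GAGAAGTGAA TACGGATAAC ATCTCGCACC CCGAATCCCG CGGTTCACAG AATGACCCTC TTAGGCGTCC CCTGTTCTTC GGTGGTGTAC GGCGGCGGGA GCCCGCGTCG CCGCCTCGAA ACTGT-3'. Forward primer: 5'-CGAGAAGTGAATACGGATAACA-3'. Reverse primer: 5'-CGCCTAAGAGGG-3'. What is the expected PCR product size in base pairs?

Forward primer CGAGAAGTGAATACGGATAACA is found on the top strand at positions 30–51.
Taking the reverse complement of CGCCTAAGAGGG gives CCCTCTTAGGCG, found at positions 86–97 on the template; the primer anneals here to the top strand with its 3' end pointing upstream.
Product length = (reverse-primer end) − (forward-primer start) + 1 = 97 − 30 + 1 = 68 bp.

68 bp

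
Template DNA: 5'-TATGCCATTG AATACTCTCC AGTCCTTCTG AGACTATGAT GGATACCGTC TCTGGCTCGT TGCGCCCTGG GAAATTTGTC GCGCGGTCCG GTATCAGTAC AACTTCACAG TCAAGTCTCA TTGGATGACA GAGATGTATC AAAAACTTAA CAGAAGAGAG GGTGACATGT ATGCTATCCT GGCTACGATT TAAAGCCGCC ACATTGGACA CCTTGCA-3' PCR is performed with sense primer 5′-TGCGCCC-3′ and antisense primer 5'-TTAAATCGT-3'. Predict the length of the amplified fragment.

Scanning the template, TGCGCCC occurs at positions 61–67; this primer anneals to the bottom strand there with its 3' end pointing downstream.
Reverse complement of the reverse primer: ACGATTTAA. This occurs on the top strand at positions 185–193.
Amplicon spans positions 61–193: 133 bp.

133 bp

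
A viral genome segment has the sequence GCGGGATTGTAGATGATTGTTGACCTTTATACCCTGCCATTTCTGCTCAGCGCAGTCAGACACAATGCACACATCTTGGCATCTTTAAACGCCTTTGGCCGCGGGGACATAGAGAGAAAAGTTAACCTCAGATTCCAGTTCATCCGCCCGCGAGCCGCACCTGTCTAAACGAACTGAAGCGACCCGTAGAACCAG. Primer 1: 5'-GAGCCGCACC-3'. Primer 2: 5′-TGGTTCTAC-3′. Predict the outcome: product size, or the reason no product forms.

Primer 1 (GAGCCGCACC) matches the top strand at positions 152–161; it acts as a forward primer.
Primer 2's reverse complement is GTAGAACCA, matching the top strand at positions 186–194; it acts as a reverse primer.
The 3' ends face each other across positions 152–194, giving a 43 bp product.

Yes — a 43 bp product.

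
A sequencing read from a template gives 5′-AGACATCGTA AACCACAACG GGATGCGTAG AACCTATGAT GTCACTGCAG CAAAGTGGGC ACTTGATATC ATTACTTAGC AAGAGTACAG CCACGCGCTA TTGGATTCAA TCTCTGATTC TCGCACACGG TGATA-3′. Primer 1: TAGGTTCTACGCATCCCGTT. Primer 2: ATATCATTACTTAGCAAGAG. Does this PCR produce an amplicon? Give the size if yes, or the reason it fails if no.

Primer 1 (TAGGTTCTACGCATCCCGTT) has reverse complement AACGGGATGCGTAGAACCTA, which matches the top strand at positions 17–36; primer 1 anneals to the top strand there with its 3' end pointing upstream toward position 17.
Primer 2 (ATATCATTACTTAGCAAGAG) matches the top strand directly at positions 66–85; it anneals to the bottom strand with its 3' end pointing downstream toward position 85.
The 3' ends diverge (primer 1 extends toward position 1, primer 2 toward position 135), so the primers never converge on a shared product.

No product — the primers' 3' ends point away from each other.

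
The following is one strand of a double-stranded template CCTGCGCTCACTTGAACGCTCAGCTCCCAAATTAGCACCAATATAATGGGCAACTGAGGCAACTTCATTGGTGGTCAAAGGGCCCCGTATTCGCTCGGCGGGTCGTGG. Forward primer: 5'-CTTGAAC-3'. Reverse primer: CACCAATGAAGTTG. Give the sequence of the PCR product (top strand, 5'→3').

Scanning the template, CTTGAAC occurs at positions 11–17; this primer anneals to the bottom strand there with its 3' end pointing downstream.
Taking the reverse complement of CACCAATGAAGTTG gives CAACTTCATTGGTG, found at positions 60–73 on the template; the primer anneals here to the top strand with its 3' end pointing upstream.
The product is the template from position 11 through 73 (63 bp).

5'-CTTGAACGCTCAGCTCCCAAATTAGCACCAATATAATGGGCAACTGAGGCAACTTCATTGGTG-3'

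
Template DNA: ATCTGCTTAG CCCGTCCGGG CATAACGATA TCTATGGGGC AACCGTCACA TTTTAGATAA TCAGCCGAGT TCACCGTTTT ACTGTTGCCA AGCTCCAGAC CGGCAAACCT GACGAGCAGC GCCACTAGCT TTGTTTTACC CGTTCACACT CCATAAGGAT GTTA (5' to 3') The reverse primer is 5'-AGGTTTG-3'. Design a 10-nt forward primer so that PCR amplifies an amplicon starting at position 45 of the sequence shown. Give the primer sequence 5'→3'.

The reverse primer's reverse complement CAAACCT matches the template at positions 104–110; the product starts at position 45.
The forward primer is identical to the top strand over positions 45–54: GTCACATTTT.

5'-GTCACATTTT-3'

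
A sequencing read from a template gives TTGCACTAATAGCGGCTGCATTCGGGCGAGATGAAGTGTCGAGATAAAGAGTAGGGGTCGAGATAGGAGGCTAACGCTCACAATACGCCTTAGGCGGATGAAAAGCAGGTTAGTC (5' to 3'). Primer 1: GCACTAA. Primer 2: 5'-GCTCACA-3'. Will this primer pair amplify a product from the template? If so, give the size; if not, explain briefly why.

No product — both primers anneal to the same strand and extend in the same direction.

Primer 1 (GCACTAA) matches the top strand at positions 3–9 (3' end points downstream).
Primer 2 (GCTCACA) also matches the top strand directly, at positions 76–82 — its reverse complement TGTGAGC is not present.
Both primers anneal to the bottom strand with 3' ends pointing the same way, so neither can prime synthesis back toward the other.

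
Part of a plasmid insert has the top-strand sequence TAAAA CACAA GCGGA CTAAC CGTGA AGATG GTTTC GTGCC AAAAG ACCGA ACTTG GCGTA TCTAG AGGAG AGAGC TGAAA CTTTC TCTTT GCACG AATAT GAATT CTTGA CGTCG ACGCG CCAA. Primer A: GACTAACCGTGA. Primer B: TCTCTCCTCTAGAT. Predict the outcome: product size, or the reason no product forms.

Primer A (GACTAACCGTGA) matches the top strand at positions 14–25; it acts as a forward primer.
Primer B's reverse complement is ATCTAGAGGAGAGA, matching the top strand at positions 60–73; it acts as a reverse primer.
The 3' ends face each other across positions 14–73, giving a 60 bp product.

Yes — a 60 bp product.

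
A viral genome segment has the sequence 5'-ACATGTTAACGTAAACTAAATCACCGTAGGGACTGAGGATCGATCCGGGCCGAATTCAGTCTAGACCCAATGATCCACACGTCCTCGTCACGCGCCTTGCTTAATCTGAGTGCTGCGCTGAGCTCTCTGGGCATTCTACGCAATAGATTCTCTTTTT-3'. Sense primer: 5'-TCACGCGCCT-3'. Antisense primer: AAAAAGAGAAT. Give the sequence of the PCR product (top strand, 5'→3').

5'-TCACGCGCCTTGCTTAATCTGAGTGCTGCGCTGAGCTCTCTGGGCATTCTACGCAATAGATTCTCTTTTT-3'

The forward primer matches the template at positions 88–97.
The reverse primer's reverse complement is ATTCTCTTTTT, which matches the template at positions 147–157.
The product is the template from position 88 through 157 (70 bp).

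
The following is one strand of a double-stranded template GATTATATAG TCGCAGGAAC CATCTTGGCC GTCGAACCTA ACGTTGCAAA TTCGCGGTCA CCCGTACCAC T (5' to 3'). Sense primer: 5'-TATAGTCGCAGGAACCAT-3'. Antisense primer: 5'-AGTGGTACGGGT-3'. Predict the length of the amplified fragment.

The forward primer matches the template at positions 6–23.
Taking the reverse complement of AGTGGTACGGGT gives ACCCGTACCACT, found at positions 60–71 on the template; the primer anneals here to the top strand with its 3' end pointing upstream.
Amplicon spans positions 6–71: 66 bp.

66 bp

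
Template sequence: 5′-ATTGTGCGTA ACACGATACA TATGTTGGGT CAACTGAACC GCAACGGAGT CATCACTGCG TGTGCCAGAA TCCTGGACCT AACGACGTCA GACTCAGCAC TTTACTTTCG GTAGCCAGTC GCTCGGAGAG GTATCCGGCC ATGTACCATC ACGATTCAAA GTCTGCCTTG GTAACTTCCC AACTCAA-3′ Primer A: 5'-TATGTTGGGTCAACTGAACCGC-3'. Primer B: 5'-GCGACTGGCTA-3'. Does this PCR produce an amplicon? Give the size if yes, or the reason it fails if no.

Primer A (TATGTTGGGTCAACTGAACCGC) matches the top strand at positions 21–42; it acts as a forward primer.
Primer B's reverse complement is TAGCCAGTCGC, matching the top strand at positions 112–122; it acts as a reverse primer.
The 3' ends face each other across positions 21–122, giving a 102 bp product.

Yes — a 102 bp product.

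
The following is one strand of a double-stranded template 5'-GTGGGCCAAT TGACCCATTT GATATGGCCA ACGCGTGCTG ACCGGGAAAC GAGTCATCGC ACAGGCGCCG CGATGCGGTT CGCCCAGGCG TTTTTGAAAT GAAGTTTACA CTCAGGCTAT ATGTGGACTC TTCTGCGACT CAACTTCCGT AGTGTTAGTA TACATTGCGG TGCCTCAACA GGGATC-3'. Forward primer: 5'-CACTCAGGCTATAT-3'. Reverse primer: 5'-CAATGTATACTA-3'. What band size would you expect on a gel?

59 bp

Forward primer CACTCAGGCTATAT is found on the top strand at positions 109–122.
Taking the reverse complement of CAATGTATACTA gives TAGTATACATTG, found at positions 156–167 on the template; the primer anneals here to the top strand with its 3' end pointing upstream.
The product runs from position 109 to position 167, so its length is 167 − 109 + 1 = 59 bp.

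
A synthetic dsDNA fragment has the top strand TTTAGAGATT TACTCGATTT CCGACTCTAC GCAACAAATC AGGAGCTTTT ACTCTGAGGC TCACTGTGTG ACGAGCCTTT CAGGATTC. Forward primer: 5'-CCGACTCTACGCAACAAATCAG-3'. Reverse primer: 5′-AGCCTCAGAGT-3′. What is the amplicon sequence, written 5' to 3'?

5'-CCGACTCTACGCAACAAATCAGGAGCTTTTACTCTGAGGCT-3'

Scanning the template, CCGACTCTACGCAACAAATCAG occurs at positions 21–42; this primer anneals to the bottom strand there with its 3' end pointing downstream.
The reverse primer's reverse complement is ACTCTGAGGCT, which matches the template at positions 51–61.
The product is the template from position 21 through 61 (41 bp).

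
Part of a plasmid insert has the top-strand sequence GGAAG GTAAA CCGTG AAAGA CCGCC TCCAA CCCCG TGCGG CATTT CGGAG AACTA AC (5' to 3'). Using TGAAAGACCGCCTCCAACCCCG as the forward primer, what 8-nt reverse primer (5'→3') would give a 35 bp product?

5'-CCGAAATG-3'

The forward primer binds at positions 14–35, so a 35 bp product ends at position 14 + 35 − 1 = 48.
The reverse primer anneals to the top strand over positions 41–48, i.e. to CATTTCGG.
Its sequence written 5'→3' is the reverse complement: CCGAAATG.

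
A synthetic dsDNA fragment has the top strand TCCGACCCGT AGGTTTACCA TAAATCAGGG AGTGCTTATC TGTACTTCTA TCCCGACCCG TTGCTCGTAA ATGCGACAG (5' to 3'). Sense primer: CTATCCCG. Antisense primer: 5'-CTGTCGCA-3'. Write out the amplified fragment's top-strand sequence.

Scanning the template, CTATCCCG occurs at positions 48–55; this primer anneals to the bottom strand there with its 3' end pointing downstream.
The reverse primer's reverse complement is TGCGACAG, which matches the template at positions 72–79.
The product is the template from position 48 through 79 (32 bp).

5'-CTATCCCGACCCGTTGCTCGTAAATGCGACAG-3'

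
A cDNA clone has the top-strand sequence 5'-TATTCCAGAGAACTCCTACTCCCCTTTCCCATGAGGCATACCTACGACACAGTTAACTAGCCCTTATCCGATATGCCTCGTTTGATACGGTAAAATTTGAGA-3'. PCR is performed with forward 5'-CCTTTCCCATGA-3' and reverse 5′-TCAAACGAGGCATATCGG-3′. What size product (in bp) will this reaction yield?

Scanning the template, CCTTTCCCATGA occurs at positions 23–34; this primer anneals to the bottom strand there with its 3' end pointing downstream.
Taking the reverse complement of TCAAACGAGGCATATCGG gives CCGATATGCCTCGTTTGA, found at positions 68–85 on the template; the primer anneals here to the top strand with its 3' end pointing upstream.
The product runs from position 23 to position 85, so its length is 85 − 23 + 1 = 63 bp.

63 bp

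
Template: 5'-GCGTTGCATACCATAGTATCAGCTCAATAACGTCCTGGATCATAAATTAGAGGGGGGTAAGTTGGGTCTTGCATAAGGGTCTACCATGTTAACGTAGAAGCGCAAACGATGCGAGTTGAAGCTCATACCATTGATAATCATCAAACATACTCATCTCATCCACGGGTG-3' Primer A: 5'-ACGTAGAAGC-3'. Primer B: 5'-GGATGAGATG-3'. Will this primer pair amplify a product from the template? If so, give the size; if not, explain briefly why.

Primer A (ACGTAGAAGC) matches the top strand at positions 92–101; it acts as a forward primer.
Primer B's reverse complement is CATCTCATCC, matching the top strand at positions 152–161; it acts as a reverse primer.
The 3' ends face each other across positions 92–161, giving a 70 bp product.

Yes — a 70 bp product.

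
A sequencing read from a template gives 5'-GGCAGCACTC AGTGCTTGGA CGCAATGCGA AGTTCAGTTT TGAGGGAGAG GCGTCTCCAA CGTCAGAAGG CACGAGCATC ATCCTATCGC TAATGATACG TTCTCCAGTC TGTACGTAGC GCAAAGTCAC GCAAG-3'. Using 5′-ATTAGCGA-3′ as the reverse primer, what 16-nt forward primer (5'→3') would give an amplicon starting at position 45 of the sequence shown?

The reverse primer's reverse complement TCGCTAAT matches the template at positions 87–94; the product starts at position 45.
The forward primer is identical to the top strand over positions 45–60: GGAGAGGCGTCTCCAA.

5'-GGAGAGGCGTCTCCAA-3'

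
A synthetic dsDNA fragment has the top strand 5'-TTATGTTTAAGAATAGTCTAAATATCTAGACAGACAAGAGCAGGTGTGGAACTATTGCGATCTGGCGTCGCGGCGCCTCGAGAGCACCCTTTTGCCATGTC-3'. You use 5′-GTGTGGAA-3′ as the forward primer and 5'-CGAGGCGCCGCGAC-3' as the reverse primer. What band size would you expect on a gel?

37 bp

Scanning the template, GTGTGGAA occurs at positions 44–51; this primer anneals to the bottom strand there with its 3' end pointing downstream.
The reverse primer's reverse complement is GTCGCGGCGCCTCG, which matches the template at positions 67–80.
Product length = (reverse-primer end) − (forward-primer start) + 1 = 80 − 44 + 1 = 37 bp.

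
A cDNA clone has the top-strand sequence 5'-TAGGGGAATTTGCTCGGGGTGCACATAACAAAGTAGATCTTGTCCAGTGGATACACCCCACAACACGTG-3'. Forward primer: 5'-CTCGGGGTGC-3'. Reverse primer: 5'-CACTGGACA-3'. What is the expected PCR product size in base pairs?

Forward primer CTCGGGGTGC is found on the top strand at positions 13–22.
The reverse primer's reverse complement is TGTCCAGTG, which matches the template at positions 41–49.
The product runs from position 13 to position 49, so its length is 49 − 13 + 1 = 37 bp.

37 bp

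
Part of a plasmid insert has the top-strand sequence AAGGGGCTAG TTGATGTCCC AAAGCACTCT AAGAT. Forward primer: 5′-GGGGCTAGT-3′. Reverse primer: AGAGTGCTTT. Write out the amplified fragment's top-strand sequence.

5'-GGGGCTAGTTGATGTCCCAAAGCACTCT-3'

Scanning the template, GGGGCTAGT occurs at positions 3–11; this primer anneals to the bottom strand there with its 3' end pointing downstream.
Taking the reverse complement of AGAGTGCTTT gives AAAGCACTCT, found at positions 21–30 on the template; the primer anneals here to the top strand with its 3' end pointing upstream.
The product is the template from position 3 through 30 (28 bp).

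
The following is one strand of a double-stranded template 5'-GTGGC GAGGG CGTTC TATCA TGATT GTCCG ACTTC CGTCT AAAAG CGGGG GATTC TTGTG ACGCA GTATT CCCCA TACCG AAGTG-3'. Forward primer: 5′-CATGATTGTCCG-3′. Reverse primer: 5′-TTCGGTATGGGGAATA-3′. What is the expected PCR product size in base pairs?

64 bp

Forward primer CATGATTGTCCG is found on the top strand at positions 19–30.
The reverse primer's reverse complement is TATTCCCCATACCGAA, which matches the template at positions 67–82.
The product runs from position 19 to position 82, so its length is 82 − 19 + 1 = 64 bp.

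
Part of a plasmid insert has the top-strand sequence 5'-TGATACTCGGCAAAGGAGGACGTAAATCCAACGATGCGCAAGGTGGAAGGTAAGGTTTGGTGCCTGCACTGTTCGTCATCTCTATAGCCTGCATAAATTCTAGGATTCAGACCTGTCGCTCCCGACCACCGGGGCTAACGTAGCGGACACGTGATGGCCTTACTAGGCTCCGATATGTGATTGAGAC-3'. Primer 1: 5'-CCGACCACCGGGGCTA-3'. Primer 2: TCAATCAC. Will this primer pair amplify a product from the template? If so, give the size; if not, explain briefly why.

Yes — a 63 bp product.

Primer 1 (CCGACCACCGGGGCTA) matches the top strand at positions 122–137; it acts as a forward primer.
Primer 2's reverse complement is GTGATTGA, matching the top strand at positions 177–184; it acts as a reverse primer.
The 3' ends face each other across positions 122–184, giving a 63 bp product.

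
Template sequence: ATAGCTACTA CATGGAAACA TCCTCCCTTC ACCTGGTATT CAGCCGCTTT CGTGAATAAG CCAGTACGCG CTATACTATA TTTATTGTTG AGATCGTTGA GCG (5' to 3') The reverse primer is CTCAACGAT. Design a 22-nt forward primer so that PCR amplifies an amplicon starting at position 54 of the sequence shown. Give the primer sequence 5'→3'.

The reverse primer's reverse complement ATCGTTGAG matches the template at positions 93–101; the product starts at position 54.
The forward primer is identical to the top strand over positions 54–75: GAATAAGCCAGTACGCGCTATA.

5'-GAATAAGCCAGTACGCGCTATA-3'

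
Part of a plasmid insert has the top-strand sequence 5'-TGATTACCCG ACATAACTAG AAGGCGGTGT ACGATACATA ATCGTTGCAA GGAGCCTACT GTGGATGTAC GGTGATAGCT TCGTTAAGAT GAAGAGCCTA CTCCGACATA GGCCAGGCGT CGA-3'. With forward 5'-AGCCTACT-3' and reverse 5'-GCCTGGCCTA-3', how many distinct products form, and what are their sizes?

The forward primer AGCCTACT matches the top strand at positions 53–60, 95–102.
The reverse primer's reverse complement is TAGGCCAGGC, matching at positions 109–118.
Each forward site pairs with the reverse site to give a product ending at position 118: sizes 66, 24 bp.

Two products: 66 bp, 24 bp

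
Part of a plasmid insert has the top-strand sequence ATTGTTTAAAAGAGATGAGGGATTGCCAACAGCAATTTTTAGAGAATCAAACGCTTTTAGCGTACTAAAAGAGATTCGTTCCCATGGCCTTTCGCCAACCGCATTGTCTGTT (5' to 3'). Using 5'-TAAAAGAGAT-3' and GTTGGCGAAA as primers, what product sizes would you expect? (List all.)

93 bp, 34 bp

The forward primer TAAAAGAGAT matches the top strand at positions 7–16, 66–75.
The reverse primer's reverse complement is TTTCGCCAAC, matching at positions 90–99.
Each forward site pairs with the reverse site to give a product ending at position 99: sizes 93, 34 bp.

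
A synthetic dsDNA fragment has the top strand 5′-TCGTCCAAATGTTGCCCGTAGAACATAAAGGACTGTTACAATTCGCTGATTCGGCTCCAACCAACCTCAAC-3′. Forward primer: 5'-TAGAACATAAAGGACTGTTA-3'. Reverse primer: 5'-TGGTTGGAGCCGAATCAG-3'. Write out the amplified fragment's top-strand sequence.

5'-TAGAACATAAAGGACTGTTACAATTCGCTGATTCGGCTCCAACCA-3'

Scanning the template, TAGAACATAAAGGACTGTTA occurs at positions 19–38; this primer anneals to the bottom strand there with its 3' end pointing downstream.
The reverse primer's reverse complement is CTGATTCGGCTCCAACCA, which matches the template at positions 46–63.
The product is the template from position 19 through 63 (45 bp).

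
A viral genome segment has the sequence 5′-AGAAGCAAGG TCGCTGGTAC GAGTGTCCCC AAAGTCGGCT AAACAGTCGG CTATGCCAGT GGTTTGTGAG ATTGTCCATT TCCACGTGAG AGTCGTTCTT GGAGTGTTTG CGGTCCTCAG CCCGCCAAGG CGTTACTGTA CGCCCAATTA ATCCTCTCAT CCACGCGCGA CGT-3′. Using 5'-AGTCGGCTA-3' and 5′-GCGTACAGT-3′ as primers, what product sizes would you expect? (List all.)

111 bp, 99 bp

The forward primer AGTCGGCTA matches the top strand at positions 33–41, 45–53.
The reverse primer's reverse complement is ACTGTACGC, matching at positions 135–143.
Each forward site pairs with the reverse site to give a product ending at position 143: sizes 111, 99 bp.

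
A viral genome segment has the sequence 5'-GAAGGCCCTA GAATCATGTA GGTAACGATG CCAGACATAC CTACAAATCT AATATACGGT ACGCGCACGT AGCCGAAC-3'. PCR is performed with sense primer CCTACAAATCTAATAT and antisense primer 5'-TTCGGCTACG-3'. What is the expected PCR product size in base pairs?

The forward primer matches the template at positions 40–55.
Reverse complement of the reverse primer: CGTAGCCGAA. This occurs on the top strand at positions 68–77.
Amplicon spans positions 40–77: 38 bp.

38 bp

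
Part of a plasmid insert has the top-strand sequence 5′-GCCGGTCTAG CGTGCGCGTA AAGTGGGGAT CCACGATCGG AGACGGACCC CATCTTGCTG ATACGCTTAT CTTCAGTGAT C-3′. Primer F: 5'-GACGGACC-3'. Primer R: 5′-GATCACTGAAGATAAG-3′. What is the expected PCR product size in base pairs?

40 bp

Scanning the template, GACGGACC occurs at positions 42–49; this primer anneals to the bottom strand there with its 3' end pointing downstream.
Taking the reverse complement of GATCACTGAAGATAAG gives CTTATCTTCAGTGATC, found at positions 66–81 on the template; the primer anneals here to the top strand with its 3' end pointing upstream.
The product runs from position 42 to position 81, so its length is 81 − 42 + 1 = 40 bp.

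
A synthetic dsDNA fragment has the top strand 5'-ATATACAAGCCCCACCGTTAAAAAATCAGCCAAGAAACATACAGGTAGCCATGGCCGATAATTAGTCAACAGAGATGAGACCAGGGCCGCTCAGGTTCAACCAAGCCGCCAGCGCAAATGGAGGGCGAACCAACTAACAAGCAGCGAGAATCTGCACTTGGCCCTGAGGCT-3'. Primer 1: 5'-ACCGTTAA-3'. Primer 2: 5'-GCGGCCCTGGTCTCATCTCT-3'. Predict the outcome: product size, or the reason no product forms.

Yes — a 77 bp product.

Primer 1 (ACCGTTAA) matches the top strand at positions 14–21; it acts as a forward primer.
Primer 2's reverse complement is AGAGATGAGACCAGGGCCGC, matching the top strand at positions 71–90; it acts as a reverse primer.
The 3' ends face each other across positions 14–90, giving a 77 bp product.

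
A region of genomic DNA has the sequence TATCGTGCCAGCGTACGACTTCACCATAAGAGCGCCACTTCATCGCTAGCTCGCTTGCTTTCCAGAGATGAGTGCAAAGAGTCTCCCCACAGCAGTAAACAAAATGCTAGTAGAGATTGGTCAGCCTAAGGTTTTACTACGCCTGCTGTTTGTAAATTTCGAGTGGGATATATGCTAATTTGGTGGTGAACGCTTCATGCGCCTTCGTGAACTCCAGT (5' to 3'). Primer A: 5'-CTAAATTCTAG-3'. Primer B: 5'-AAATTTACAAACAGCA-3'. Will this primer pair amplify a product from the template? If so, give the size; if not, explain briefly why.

No product — primer A has no binding site in the template.

Primer A (CTAAATTCTAG) does not match the top strand, and its reverse complement CTAGAATTTAG does not match either.
With no annealing site for primer A, no amplification occurs.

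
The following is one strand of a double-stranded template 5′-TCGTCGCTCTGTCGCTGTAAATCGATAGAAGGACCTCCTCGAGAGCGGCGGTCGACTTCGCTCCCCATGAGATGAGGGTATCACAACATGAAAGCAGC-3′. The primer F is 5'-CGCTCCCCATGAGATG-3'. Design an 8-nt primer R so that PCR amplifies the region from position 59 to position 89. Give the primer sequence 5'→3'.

The product's 3' end on the top strand is position 89.
The reverse primer anneals to the top strand over positions 82–89, i.e. to CACAACAT.
Its sequence written 5'→3' is the reverse complement: ATGTTGTG.

5'-ATGTTGTG-3'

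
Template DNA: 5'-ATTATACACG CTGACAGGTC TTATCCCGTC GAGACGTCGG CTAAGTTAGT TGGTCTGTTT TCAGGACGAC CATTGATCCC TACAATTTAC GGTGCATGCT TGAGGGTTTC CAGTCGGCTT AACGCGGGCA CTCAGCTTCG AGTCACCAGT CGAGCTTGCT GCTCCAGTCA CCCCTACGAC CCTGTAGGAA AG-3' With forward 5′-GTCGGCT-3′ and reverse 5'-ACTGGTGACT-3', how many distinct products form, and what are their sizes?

Two products: 115 bp, 38 bp

The forward primer GTCGGCT matches the top strand at positions 36–42, 113–119.
The reverse primer's reverse complement is AGTCACCAGT, matching at positions 141–150.
Each forward site pairs with the reverse site to give a product ending at position 150: sizes 115, 38 bp.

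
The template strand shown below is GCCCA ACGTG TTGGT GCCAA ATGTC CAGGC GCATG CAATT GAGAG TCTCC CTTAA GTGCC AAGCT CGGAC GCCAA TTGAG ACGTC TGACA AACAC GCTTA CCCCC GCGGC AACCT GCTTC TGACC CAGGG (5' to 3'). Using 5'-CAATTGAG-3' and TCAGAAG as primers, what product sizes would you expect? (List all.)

The forward primer CAATTGAG matches the top strand at positions 36–43, 73–80.
The reverse primer's reverse complement is CTTCTGA, matching at positions 117–123.
Each forward site pairs with the reverse site to give a product ending at position 123: sizes 88, 51 bp.

88 bp, 51 bp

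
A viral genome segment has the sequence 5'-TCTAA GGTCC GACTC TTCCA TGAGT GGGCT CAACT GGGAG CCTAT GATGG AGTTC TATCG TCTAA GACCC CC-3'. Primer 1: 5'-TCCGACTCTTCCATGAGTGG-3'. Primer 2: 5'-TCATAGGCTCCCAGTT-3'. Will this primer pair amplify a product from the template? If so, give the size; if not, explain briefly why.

Yes — a 40 bp product.

Primer 1 (TCCGACTCTTCCATGAGTGG) matches the top strand at positions 8–27; it acts as a forward primer.
Primer 2's reverse complement is AACTGGGAGCCTATGA, matching the top strand at positions 32–47; it acts as a reverse primer.
The 3' ends face each other across positions 8–47, giving a 40 bp product.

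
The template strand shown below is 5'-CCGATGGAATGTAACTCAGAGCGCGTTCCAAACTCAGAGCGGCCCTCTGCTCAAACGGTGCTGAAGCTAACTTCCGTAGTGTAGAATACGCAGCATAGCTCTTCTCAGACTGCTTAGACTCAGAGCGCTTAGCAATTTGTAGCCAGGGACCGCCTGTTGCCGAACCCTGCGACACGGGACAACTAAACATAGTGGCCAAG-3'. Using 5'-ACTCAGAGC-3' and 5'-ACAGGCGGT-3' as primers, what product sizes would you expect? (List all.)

The forward primer ACTCAGAGC matches the top strand at positions 14–22, 32–40, 118–126.
The reverse primer's reverse complement is ACCGCCTGT, matching at positions 149–157.
Each forward site pairs with the reverse site to give a product ending at position 157: sizes 144, 126, 40 bp.

144 bp, 126 bp, 40 bp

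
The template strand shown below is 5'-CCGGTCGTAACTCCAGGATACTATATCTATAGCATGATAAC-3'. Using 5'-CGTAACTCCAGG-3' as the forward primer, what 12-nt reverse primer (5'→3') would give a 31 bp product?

The forward primer binds at positions 6–17, so a 31 bp product ends at position 6 + 31 − 1 = 36.
The reverse primer anneals to the top strand over positions 25–36, i.e. to ATCTATAGCATG.
Its sequence written 5'→3' is the reverse complement: CATGCTATAGAT.

5'-CATGCTATAGAT-3'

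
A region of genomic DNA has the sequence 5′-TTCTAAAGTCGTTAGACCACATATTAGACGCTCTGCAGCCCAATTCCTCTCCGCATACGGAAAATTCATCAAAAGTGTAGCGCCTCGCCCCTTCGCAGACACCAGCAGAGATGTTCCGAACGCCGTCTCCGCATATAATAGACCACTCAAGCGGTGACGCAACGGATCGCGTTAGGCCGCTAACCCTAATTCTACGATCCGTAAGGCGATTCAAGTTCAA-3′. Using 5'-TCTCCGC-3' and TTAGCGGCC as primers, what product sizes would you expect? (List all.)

The forward primer TCTCCGC matches the top strand at positions 48–54, 126–132.
The reverse primer's reverse complement is GGCCGCTAA, matching at positions 175–183.
Each forward site pairs with the reverse site to give a product ending at position 183: sizes 136, 58 bp.

136 bp, 58 bp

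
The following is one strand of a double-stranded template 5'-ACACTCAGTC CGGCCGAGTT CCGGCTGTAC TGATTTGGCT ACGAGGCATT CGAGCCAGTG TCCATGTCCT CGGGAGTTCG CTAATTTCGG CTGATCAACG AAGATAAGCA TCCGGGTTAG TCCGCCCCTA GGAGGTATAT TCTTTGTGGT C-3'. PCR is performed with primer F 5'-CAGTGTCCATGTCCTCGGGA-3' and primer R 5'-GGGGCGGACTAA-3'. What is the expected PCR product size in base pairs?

The forward primer matches the template at positions 56–75.
Reverse complement of the reverse primer: TTAGTCCGCCCC. This occurs on the top strand at positions 117–128.
Product length = (reverse-primer end) − (forward-primer start) + 1 = 128 − 56 + 1 = 73 bp.

73 bp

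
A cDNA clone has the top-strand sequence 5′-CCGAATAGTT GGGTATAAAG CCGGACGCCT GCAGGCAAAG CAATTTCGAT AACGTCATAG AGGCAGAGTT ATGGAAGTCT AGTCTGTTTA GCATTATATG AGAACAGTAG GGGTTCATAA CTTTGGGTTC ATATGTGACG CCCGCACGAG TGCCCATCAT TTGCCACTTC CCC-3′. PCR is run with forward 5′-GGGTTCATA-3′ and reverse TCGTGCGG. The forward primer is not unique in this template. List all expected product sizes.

39 bp, 25 bp

The forward primer GGGTTCATA matches the top strand at positions 111–119, 125–133.
The reverse primer's reverse complement is CCGCACGA, matching at positions 142–149.
Each forward site pairs with the reverse site to give a product ending at position 149: sizes 39, 25 bp.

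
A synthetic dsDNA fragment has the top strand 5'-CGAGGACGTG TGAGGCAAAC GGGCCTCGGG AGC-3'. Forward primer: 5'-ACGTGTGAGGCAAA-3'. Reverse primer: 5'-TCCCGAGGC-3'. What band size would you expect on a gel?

The forward primer matches the template at positions 6–19.
Reverse complement of the reverse primer: GCCTCGGGA. This occurs on the top strand at positions 23–31.
The product runs from position 6 to position 31, so its length is 31 − 6 + 1 = 26 bp.

26 bp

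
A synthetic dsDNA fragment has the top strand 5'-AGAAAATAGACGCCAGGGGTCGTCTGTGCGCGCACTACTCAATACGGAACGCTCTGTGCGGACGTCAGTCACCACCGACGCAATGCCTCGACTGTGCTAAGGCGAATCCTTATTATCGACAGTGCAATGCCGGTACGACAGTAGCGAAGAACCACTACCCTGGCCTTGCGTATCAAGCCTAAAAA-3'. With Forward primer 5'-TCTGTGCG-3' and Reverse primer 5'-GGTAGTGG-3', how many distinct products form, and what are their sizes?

Two products: 137 bp, 107 bp

The forward primer TCTGTGCG matches the top strand at positions 23–30, 53–60.
The reverse primer's reverse complement is CCACTACC, matching at positions 152–159.
Each forward site pairs with the reverse site to give a product ending at position 159: sizes 137, 107 bp.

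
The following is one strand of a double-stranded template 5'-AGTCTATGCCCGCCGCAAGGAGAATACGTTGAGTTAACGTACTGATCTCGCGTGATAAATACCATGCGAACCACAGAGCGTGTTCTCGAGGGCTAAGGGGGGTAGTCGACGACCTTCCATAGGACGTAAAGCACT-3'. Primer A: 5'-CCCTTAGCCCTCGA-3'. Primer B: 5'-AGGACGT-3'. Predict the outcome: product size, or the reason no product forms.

Primer A (CCCTTAGCCCTCGA) has reverse complement TCGAGGGCTAAGGG, which matches the top strand at positions 86–99; primer A anneals to the top strand there with its 3' end pointing upstream toward position 86.
Primer B (AGGACGT) matches the top strand directly at positions 121–127; it anneals to the bottom strand with its 3' end pointing downstream toward position 127.
The 3' ends diverge (primer A extends toward position 1, primer B toward position 135), so the primers never converge on a shared product.

No product — the primers' 3' ends point away from each other.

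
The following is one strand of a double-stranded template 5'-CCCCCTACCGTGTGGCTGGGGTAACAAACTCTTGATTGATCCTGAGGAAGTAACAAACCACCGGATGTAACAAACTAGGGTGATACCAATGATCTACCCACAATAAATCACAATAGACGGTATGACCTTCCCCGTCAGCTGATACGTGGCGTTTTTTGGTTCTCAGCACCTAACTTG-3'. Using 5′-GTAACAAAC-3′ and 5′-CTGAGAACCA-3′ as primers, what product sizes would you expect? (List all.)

The forward primer GTAACAAAC matches the top strand at positions 21–29, 50–58, 67–75.
The reverse primer's reverse complement is TGGTTCTCAG, matching at positions 157–166.
Each forward site pairs with the reverse site to give a product ending at position 166: sizes 146, 117, 100 bp.

146 bp, 117 bp, 100 bp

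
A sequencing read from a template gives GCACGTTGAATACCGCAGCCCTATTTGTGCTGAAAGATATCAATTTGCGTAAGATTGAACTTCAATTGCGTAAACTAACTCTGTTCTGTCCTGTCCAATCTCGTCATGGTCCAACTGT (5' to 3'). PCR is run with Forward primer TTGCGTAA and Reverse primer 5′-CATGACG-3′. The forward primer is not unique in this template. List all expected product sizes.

64 bp, 43 bp

The forward primer TTGCGTAA matches the top strand at positions 45–52, 66–73.
The reverse primer's reverse complement is CGTCATG, matching at positions 102–108.
Each forward site pairs with the reverse site to give a product ending at position 108: sizes 64, 43 bp.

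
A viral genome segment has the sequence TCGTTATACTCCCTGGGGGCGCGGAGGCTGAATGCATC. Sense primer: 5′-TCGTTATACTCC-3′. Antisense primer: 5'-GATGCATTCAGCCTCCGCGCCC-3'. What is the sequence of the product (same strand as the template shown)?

Forward primer TCGTTATACTCC is found on the top strand at positions 1–12.
Taking the reverse complement of GATGCATTCAGCCTCCGCGCCC gives GGGCGCGGAGGCTGAATGCATC, found at positions 17–38 on the template; the primer anneals here to the top strand with its 3' end pointing upstream.
The product is the template from position 1 through 38 (38 bp).

5'-TCGTTATACTCCCTGGGGGCGCGGAGGCTGAATGCATC-3'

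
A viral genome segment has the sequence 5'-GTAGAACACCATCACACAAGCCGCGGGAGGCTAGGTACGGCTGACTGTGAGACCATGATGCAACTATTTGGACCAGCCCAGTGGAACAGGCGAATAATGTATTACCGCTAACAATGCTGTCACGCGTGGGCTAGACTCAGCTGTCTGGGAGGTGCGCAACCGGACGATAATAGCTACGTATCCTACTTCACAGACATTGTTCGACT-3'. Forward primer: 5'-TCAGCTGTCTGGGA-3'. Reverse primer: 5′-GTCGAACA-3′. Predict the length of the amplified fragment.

69 bp

Scanning the template, TCAGCTGTCTGGGA occurs at positions 137–150; this primer anneals to the bottom strand there with its 3' end pointing downstream.
The reverse primer's reverse complement is TGTTCGAC, which matches the template at positions 198–205.
Amplicon spans positions 137–205: 69 bp.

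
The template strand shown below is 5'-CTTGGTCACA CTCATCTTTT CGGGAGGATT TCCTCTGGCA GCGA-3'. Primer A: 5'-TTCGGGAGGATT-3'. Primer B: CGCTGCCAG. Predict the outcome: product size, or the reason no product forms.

Primer A (TTCGGGAGGATT) matches the top strand at positions 19–30; it acts as a forward primer.
Primer B's reverse complement is CTGGCAGCG, matching the top strand at positions 35–43; it acts as a reverse primer.
The 3' ends face each other across positions 19–43, giving a 25 bp product.

Yes — a 25 bp product.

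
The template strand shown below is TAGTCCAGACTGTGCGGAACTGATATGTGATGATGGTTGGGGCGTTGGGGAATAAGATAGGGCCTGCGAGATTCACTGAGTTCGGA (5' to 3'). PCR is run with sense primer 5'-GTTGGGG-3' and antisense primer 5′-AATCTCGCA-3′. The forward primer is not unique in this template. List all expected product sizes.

The forward primer GTTGGGG matches the top strand at positions 36–42, 44–50.
The reverse primer's reverse complement is TGCGAGATT, matching at positions 65–73.
Each forward site pairs with the reverse site to give a product ending at position 73: sizes 38, 30 bp.

38 bp, 30 bp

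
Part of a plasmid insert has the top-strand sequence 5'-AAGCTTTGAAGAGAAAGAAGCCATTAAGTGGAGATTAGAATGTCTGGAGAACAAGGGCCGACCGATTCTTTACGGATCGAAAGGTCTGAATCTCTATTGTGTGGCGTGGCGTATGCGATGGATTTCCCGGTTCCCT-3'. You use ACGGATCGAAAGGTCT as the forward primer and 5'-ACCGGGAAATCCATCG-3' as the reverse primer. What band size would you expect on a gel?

60 bp

Scanning the template, ACGGATCGAAAGGTCT occurs at positions 72–87; this primer anneals to the bottom strand there with its 3' end pointing downstream.
Taking the reverse complement of ACCGGGAAATCCATCG gives CGATGGATTTCCCGGT, found at positions 116–131 on the template; the primer anneals here to the top strand with its 3' end pointing upstream.
Amplicon spans positions 72–131: 60 bp.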